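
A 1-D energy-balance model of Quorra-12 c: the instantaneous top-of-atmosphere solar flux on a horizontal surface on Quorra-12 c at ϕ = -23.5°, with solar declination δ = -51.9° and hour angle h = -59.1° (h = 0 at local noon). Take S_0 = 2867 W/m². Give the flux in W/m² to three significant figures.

1.73e+03 W/m²

cos θ_z = sin ϕ sin δ + cos ϕ cos δ cos h = 0.313790 + 0.290592 = 0.604382.
Flux = S_0 · cos θ_z = 2867 × 0.604382 = 1733 W/m².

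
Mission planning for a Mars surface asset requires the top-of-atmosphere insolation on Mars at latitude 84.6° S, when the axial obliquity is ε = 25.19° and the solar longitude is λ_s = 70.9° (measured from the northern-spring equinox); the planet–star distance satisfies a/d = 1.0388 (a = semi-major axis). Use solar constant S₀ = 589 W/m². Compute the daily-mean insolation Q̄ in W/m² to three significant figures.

Q̄ ≈ 0.00 W/m²

Solar declination: sin δ = sin ε · sin λ_s = sin 25.19° × sin 70.9° = 0.40219, so δ = +23.715°.
cos H₀ = −tan(-84.6°) tan(+23.715°) = 4.6472 ≥ 1 ⇒ polar night, H₀ = 0 and Q̄ = 0.
Inverse-square distance factor (a/d)² = 1.0388² = 1.079105.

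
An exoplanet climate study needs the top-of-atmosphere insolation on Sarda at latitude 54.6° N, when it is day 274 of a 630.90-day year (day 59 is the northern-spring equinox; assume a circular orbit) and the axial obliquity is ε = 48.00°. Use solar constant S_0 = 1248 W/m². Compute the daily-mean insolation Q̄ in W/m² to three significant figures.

Q̄ ≈ 636 W/m²

Solar longitude: L_s = 360° × (274 − 59)/630.90 = 122.682°.
sin δ = sin 48.00° × sin 122.682° = 0.62549, so δ = +38.718°.
cos h₀ = −tan(+54.6°) tan(+38.718°) = -1.1281 ≤ −1 ⇒ polar day, h₀ = π.
Bracket: h₀ sin ϕ sin δ + cos ϕ cos δ sin h₀ = 3.1416×0.81513×0.62549 + 0.57928×0.78023×0.00000 = 1.601763 + 0.000000 = 1.601763.
Q̄ = (S_0/π) × [bracket] = (1248/π) × 1.601763 = 636.3 W/m².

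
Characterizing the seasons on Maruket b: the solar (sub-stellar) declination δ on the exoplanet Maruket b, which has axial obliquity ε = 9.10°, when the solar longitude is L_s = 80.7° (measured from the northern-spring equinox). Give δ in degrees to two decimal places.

sin δ = sin ε · sin L_s = sin 9.10° × sin 80.7° = 0.156079.
δ = arcsin(0.156079) = +8.98°.

δ = +8.98°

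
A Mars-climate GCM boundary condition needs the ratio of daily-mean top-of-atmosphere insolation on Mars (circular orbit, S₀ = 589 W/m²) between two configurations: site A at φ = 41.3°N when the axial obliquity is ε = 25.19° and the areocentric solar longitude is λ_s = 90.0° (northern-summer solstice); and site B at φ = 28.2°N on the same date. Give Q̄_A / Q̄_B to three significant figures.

— Configuration A (φ=+41.3°):
sin δ = sin 25.19° × sin 90.0° = 0.42562, so δ = +25.190°.
cos H₀ = −tan(+41.3°) tan(+25.190°) = -0.4132, H₀ = 1.9968 rad.
Bracket: H₀ sin φ sin δ + cos φ cos δ sin H₀ = 1.9968×0.66000×0.42562 + 0.75126×0.90490×0.91063 = 0.560919 + 0.619060 = 1.179979.
Q̄ = (S₀/π) × [bracket] = (589/π) × 1.179979 = 221.23 W/m².
— Configuration B (φ=+28.2°):
cos H₀ = −tan(+28.2°) tan(+25.190°) = -0.2522, H₀ = 1.8257 rad.
Bracket: H₀ sin φ sin δ + cos φ cos δ sin H₀ = 1.8257×0.47255×0.42562 + 0.88130×0.90490×0.96768 = 0.367197 + 0.771714 = 1.138911.
Q̄ = (S₀/π) × [bracket] = (589/π) × 1.138911 = 213.53 W/m².
Ratio Q̄_A / Q̄_B = 221.23 / 213.53 = 1.036.

Q̄_A / Q̄_B ≈ 1.04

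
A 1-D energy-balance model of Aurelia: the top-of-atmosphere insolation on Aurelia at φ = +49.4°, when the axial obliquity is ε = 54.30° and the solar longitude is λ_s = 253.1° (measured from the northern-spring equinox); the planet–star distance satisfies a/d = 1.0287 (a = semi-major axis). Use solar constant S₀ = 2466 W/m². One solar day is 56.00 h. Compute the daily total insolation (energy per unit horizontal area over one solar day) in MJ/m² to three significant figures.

0.00 MJ/m²

Solar declination: sin δ = sin ε · sin λ_s = sin 54.30° × sin 253.1° = -0.77701, so δ = -50.988°.
cos H₀ = −tan(+49.4°) tan(-50.988°) = 1.4402 ≥ 1 ⇒ polar night, H₀ = 0 and Q̄ = 0.
Inverse-square distance factor (a/d)² = 1.0287² = 1.058224.
Daily total = Q̄ × 56.00 h × 3600 s/h = 0.00 MJ/m².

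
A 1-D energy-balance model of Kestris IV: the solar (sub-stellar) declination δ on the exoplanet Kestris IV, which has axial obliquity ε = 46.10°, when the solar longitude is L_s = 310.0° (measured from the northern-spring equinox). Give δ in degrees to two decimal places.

sin δ = sin ε · sin L_s = sin 46.10° × sin 310.0° = -0.551974.
δ = arcsin(-0.551974) = -33.50°.

δ = -33.50°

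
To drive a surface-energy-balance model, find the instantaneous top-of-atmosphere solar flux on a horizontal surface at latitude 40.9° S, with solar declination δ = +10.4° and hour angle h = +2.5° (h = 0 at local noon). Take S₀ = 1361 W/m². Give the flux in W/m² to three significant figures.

cos θ_z = sin φ sin δ + cos φ cos δ cos h = -0.118193 + 0.742728 = 0.624535.
Flux = S₀ · cos θ_z = 1361 × 0.624535 = 850.0 W/m².

850 W/m²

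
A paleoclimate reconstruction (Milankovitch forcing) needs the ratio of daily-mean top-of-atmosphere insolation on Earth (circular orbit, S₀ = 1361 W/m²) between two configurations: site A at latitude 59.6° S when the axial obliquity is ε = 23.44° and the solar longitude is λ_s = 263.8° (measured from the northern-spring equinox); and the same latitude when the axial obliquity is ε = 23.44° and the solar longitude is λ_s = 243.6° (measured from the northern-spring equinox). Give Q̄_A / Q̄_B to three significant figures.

Q̄_A / Q̄_B ≈ 1.07

— Configuration A (φ=-59.6°):
Solar declination: sin δ = sin ε · sin λ_s = sin 23.44° × sin 263.8° = -0.39546, so δ = -23.295°.
cos H₀ = −tan(-59.6°) tan(-23.295°) = -0.7339, H₀ = 2.3948 rad.
Bracket: H₀ sin φ sin δ + cos φ cos δ sin H₀ = 2.3948×-0.86251×-0.39546 + 0.50603×0.91848×0.67929 = 0.816838 + 0.315719 = 1.132557.
Q̄ = (S₀/π) × [bracket] = (1361/π) × 1.132557 = 490.65 W/m².
— Configuration B (φ=-59.6°):
Solar declination: sin δ = sin ε · sin λ_s = sin 23.44° × sin 243.6° = -0.35630, so δ = -20.873°.
cos H₀ = −tan(-59.6°) tan(-20.873°) = -0.6500, H₀ = 2.2783 rad.
Bracket: H₀ sin φ sin δ + cos φ cos δ sin H₀ = 2.2783×-0.86251×-0.35630 + 0.50603×0.93437×0.75997 = 0.700150 + 0.359328 = 1.059478.
Q̄ = (S₀/π) × [bracket] = (1361/π) × 1.059478 = 458.99 W/m².
Ratio Q̄_A / Q̄_B = 490.65 / 458.99 = 1.069.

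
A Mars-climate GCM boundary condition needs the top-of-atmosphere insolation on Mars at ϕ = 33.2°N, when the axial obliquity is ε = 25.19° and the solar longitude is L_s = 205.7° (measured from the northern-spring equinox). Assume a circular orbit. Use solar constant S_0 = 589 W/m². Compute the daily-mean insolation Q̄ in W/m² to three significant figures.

Solar declination: sin δ = sin ε · sin L_s = sin 25.19° × sin 205.7° = -0.18457, so δ = -10.636°.
cos h₀ = −tan(+33.2°) tan(-10.636°) = 0.1229, h₀ = 1.4476 rad.
Bracket: h₀ sin ϕ sin δ + cos ϕ cos δ sin h₀ = 1.4476×0.54756×-0.18457 + 0.83676×0.98282×0.99242 = -0.146299 + 0.816151 = 0.669852.
Q̄ = (S_0/π) × [bracket] = (589/π) × 0.669852 = 125.6 W/m².

Q̄ ≈ 126 W/m²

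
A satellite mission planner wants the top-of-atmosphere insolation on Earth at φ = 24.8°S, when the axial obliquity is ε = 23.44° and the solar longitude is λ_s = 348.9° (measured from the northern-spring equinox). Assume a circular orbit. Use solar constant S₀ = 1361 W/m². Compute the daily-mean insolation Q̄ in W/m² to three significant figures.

Q̄ ≈ 414 W/m²

Solar declination: sin δ = sin ε · sin λ_s = sin 23.44° × sin 348.9° = -0.07658, so δ = -4.392°.
cos H₀ = −tan(-24.8°) tan(-4.392°) = -0.0355, H₀ = 1.6063 rad.
Bracket: H₀ sin φ sin δ + cos φ cos δ sin H₀ = 1.6063×-0.41945×-0.07658 + 0.90778×0.99706×0.99937 = 0.051597 + 0.904541 = 0.956138.
Q̄ = (S₀/π) × [bracket] = (1361/π) × 0.956138 = 414.2 W/m².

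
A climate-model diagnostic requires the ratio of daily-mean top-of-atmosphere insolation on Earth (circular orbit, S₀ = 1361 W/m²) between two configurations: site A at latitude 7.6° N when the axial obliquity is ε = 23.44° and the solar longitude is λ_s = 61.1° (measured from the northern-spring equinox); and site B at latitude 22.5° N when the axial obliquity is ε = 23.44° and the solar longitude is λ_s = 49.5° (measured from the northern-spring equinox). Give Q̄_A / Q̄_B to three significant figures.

— Configuration A (φ=+7.6°):
Solar declination: sin δ = sin ε · sin λ_s = sin 23.44° × sin 61.1° = 0.34825, so δ = +20.380°.
cos H₀ = −tan(+7.6°) tan(+20.380°) = -0.0496, H₀ = 1.6204 rad.
Bracket: H₀ sin φ sin δ + cos φ cos δ sin H₀ = 1.6204×0.13226×0.34825 + 0.99122×0.93740×0.99877 = 0.074635 + 0.928027 = 1.002662.
Q̄ = (S₀/π) × [bracket] = (1361/π) × 1.002662 = 434.37 W/m².
— Configuration B (φ=+22.5°):
Solar declination: sin δ = sin ε · sin λ_s = sin 23.44° × sin 49.5° = 0.30248, so δ = +17.607°.
cos H₀ = −tan(+22.5°) tan(+17.607°) = -0.1314, H₀ = 1.7026 rad.
Bracket: H₀ sin φ sin δ + cos φ cos δ sin H₀ = 1.7026×0.38268×0.30248 + 0.92388×0.95316×0.99132 = 0.197081 + 0.872962 = 1.070043.
Q̄ = (S₀/π) × [bracket] = (1361/π) × 1.070043 = 463.56 W/m².
Ratio Q̄_A / Q̄_B = 434.37 / 463.56 = 0.9370.

Q̄_A / Q̄_B ≈ 0.937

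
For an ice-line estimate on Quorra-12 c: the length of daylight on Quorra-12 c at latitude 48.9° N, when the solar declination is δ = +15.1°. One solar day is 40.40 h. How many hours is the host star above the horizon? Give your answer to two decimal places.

24.24 h

cos H₀ = −tan φ · tan δ = −tan(+48.9°) × tan(+15.100°) = -0.3093, so H₀ = 1.8853 rad = 108.02°.
Daylight = 2H₀/(2π) × 40.40 h = (1.8853/π) × 40.40 = 24.24 h.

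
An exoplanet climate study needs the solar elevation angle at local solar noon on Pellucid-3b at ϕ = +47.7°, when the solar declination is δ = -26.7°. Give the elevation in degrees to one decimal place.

At local noon the hour angle is zero, so the zenith angle equals |ϕ − δ| = |+47.7° − (-26.700°)| = 74.400°.
Elevation = 90° − 74.400° = 15.6°.

15.6°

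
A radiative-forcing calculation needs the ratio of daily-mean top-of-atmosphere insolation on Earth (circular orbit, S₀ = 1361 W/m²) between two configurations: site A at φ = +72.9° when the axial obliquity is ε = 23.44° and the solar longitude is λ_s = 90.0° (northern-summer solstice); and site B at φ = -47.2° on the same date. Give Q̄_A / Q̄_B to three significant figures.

Q̄_A / Q̄_B ≈ 5.09

— Configuration A (φ=+72.9°):
Solar declination: sin δ = sin ε · sin λ_s = sin 23.44° × sin 90.0° = 0.39779, so δ = +23.440°.
cos H₀ = −tan(+72.9°) tan(+23.440°) = -1.4093 ≤ −1 ⇒ polar day, H₀ = π.
Bracket: H₀ sin φ sin δ + cos φ cos δ sin H₀ = 3.1416×0.95579×0.39779 + 0.29404×0.91748×0.00000 = 1.194448 + 0.000000 = 1.194448.
Q̄ = (S₀/π) × [bracket] = (1361/π) × 1.194448 = 517.46 W/m².
— Configuration B (φ=-47.2°):
cos H₀ = −tan(-47.2°) tan(+23.440°) = 0.4682, H₀ = 1.0835 rad.
Bracket: H₀ sin φ sin δ + cos φ cos δ sin H₀ = 1.0835×-0.73373×0.39779 + 0.67944×0.91748×0.88362 = -0.316242 + 0.550825 = 0.234583.
Q̄ = (S₀/π) × [bracket] = (1361/π) × 0.234583 = 101.63 W/m².
Ratio Q̄_A / Q̄_B = 517.46 / 101.63 = 5.092.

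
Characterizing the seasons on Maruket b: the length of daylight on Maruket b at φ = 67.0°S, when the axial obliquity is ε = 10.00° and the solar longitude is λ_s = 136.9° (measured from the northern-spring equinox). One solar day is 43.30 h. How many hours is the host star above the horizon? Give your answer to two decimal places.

Solar declination: sin δ = sin ε · sin λ_s = sin 10.00° × sin 136.9° = 0.11865, so δ = +6.814°.
cos H₀ = −tan φ · tan δ = −tan(-67.0°) × tan(+6.814°) = 0.2815, so H₀ = 1.2854 rad = 73.65°.
Daylight = 2H₀/(2π) × 43.30 h = (1.2854/π) × 43.30 = 17.72 h.

17.72 h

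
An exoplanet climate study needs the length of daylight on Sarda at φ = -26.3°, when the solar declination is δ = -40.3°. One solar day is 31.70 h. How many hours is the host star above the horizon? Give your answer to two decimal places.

cos H₀ = −tan φ · tan δ = −tan(-26.3°) × tan(-40.300°) = -0.4191, so H₀ = 2.0033 rad = 114.78°.
Daylight = 2H₀/(2π) × 31.70 h = (2.0033/π) × 31.70 = 20.21 h.

20.21 h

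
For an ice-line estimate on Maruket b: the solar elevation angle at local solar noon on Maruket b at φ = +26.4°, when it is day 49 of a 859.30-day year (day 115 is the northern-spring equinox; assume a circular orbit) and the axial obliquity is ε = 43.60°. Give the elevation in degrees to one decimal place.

44.9°

Solar longitude: λ_s = 360° × (49 − 115)/859.30 = -27.650°, i.e. -27.650° + 360° = 332.350°.
sin δ = sin 43.60° × sin 332.350° = -0.32004, so δ = -18.665°.
At local noon the hour angle is zero, so the zenith angle equals |φ − δ| = |+26.4° − (-18.665°)| = 45.065°.
Elevation = 90° − 45.065° = 44.9°.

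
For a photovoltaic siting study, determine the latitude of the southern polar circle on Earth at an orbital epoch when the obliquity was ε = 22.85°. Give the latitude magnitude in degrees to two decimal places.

67.15°

The polar circle is the lowest latitude that experiences at least one full rotation of continuous darkness at the northern-summer solstice; it lies at |ϕ| = 90° − ε = 90° − 22.85° = 67.15°.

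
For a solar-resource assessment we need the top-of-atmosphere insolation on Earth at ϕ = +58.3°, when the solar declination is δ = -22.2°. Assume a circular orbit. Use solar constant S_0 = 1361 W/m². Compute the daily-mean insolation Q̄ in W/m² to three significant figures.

cos h₀ = −tan(+58.3°) tan(-22.200°) = 0.6608, h₀ = 0.8490 rad.
Bracket: h₀ sin ϕ sin δ + cos ϕ cos δ sin h₀ = 0.8490×0.85081×-0.37784 + 0.52547×0.92587×0.75060 = -0.272928 + 0.365180 = 0.092252.
Q̄ = (S_0/π) × [bracket] = (1361/π) × 0.092252 = 39.97 W/m².

Q̄ ≈ 40.0 W/m²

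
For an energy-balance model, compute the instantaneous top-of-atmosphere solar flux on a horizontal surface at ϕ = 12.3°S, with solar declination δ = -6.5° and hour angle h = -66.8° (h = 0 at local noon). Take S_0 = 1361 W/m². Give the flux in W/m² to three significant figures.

cos θ_z = sin ϕ sin δ + cos ϕ cos δ cos h = 0.024116 + 0.382425 = 0.406541.
Flux = S_0 · cos θ_z = 1361 × 0.406541 = 553.3 W/m².

553 W/m²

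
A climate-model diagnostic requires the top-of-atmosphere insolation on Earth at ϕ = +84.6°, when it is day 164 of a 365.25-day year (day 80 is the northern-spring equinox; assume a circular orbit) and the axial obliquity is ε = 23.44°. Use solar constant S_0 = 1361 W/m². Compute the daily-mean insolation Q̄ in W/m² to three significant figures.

Solar longitude: L_s = 360° × (164 − 80)/365.25 = 82.793°.
sin δ = sin 23.44° × sin 82.793° = 0.39465, so δ = +23.244°.
cos h₀ = −tan(+84.6°) tan(+23.244°) = -4.5437 ≤ −1 ⇒ polar day, h₀ = π.
Bracket: h₀ sin ϕ sin δ + cos ϕ cos δ sin h₀ = 3.1416×0.99556×0.39465 + 0.09411×0.91883×0.00000 = 1.234328 + 0.000000 = 1.234328.
Q̄ = (S_0/π) × [bracket] = (1361/π) × 1.234328 = 534.7 W/m².

Q̄ ≈ 535 W/m²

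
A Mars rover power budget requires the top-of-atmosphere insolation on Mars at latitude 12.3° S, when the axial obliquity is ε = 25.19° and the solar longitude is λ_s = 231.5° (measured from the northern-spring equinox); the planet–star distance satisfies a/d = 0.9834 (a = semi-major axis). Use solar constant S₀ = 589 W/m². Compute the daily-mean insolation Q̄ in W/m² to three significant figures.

Q̄ ≈ 188 W/m²

Solar declination: sin δ = sin ε · sin λ_s = sin 25.19° × sin 231.5° = -0.33309, so δ = -19.457°.
cos H₀ = −tan(-12.3°) tan(-19.457°) = -0.0770, H₀ = 1.6479 rad.
Bracket: H₀ sin φ sin δ + cos φ cos δ sin H₀ = 1.6479×-0.21303×-0.33309 + 0.97705×0.94289×0.99703 = 0.116932 + 0.918515 = 1.035447.
Inverse-square distance factor (a/d)² = 0.9834² = 0.967076.
Q̄ = (S₀/π) × 0.967076 × [bracket] = (589/π) × 0.967076 × 1.035447 = 187.7 W/m².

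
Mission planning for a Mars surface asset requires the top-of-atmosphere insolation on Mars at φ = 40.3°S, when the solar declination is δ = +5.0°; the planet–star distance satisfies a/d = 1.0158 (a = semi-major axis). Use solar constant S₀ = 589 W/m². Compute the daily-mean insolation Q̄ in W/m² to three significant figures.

cos H₀ = −tan(-40.3°) tan(+5.000°) = 0.0742, H₀ = 1.4965 rad.
Bracket: H₀ sin φ sin δ + cos φ cos δ sin H₀ = 1.4965×-0.64679×0.08716 + 0.76267×0.99619×0.99724 = -0.084364 + 0.757667 = 0.673303.
Inverse-square distance factor (a/d)² = 1.0158² = 1.031850.
Q̄ = (S₀/π) × 1.031850 × [bracket] = (589/π) × 1.031850 × 0.673303 = 130.3 W/m².

Q̄ ≈ 130 W/m²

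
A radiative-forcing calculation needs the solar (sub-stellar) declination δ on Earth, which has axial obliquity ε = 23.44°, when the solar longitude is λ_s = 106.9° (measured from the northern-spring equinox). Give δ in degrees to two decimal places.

sin δ = sin ε · sin λ_s = sin 23.44° × sin 106.9° = 0.380609.
δ = arcsin(0.380609) = +22.37°.

δ = +22.37°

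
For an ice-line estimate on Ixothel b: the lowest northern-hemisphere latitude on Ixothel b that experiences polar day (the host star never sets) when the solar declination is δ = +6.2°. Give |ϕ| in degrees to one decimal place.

|ϕ| = 83.8°

Polar day requires cos h₀ = −tan ϕ tan δ ≤ −1, i.e. tan ϕ tan δ ≥ 1.
The boundary is |tan ϕ| · |tan δ| = 1, so |ϕ| = 90° − |δ| = 90° − 6.2° = 83.8° in the northern hemisphere.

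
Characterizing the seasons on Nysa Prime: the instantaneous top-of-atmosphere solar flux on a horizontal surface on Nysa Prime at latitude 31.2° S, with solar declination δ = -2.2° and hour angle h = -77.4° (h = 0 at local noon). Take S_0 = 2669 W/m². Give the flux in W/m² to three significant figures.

cos θ_z = sin ϕ sin δ + cos ϕ cos δ cos h = 0.019886 + 0.186454 = 0.206340.
Flux = S_0 · cos θ_z = 2669 × 0.206340 = 550.7 W/m².

551 W/m²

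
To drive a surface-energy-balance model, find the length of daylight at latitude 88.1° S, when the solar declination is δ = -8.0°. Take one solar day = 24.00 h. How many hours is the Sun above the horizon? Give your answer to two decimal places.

24.00 h

Sunrise equation: cos H₀ = −tan φ · tan δ = -4.2365 ≤ −1, so the Sun never sets (polar day) and H₀ = π.
Daylight = 2H₀/(2π) × 24.00 h = (3.1416/π) × 24.00 = 24.00 h.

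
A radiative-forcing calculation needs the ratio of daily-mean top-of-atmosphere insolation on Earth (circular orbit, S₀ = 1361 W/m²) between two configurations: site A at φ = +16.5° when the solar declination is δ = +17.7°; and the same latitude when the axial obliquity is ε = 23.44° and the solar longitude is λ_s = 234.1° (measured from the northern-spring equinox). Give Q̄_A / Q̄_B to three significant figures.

Q̄_A / Q̄_B ≈ 1.37

— Configuration A (φ=+16.5°):
cos H₀ = −tan(+16.5°) tan(+17.700°) = -0.0945, H₀ = 1.6655 rad.
Bracket: H₀ sin φ sin δ + cos φ cos δ sin H₀ = 1.6655×0.28402×0.30403 + 0.95882×0.95266×0.99552 = 0.143817 + 0.909337 = 1.053154.
Q̄ = (S₀/π) × [bracket] = (1361/π) × 1.053154 = 456.25 W/m².
— Configuration B (φ=+16.5°):
Solar declination: sin δ = sin ε · sin λ_s = sin 23.44° × sin 234.1° = -0.32223, so δ = -18.798°.
cos H₀ = −tan(+16.5°) tan(-18.798°) = 0.1008, H₀ = 1.4698 rad.
Bracket: H₀ sin φ sin δ + cos φ cos δ sin H₀ = 1.4698×0.28402×-0.32223 + 0.95882×0.94666×0.99490 = -0.134516 + 0.903047 = 0.768531.
Q̄ = (S₀/π) × [bracket] = (1361/π) × 0.768531 = 332.94 W/m².
Ratio Q̄_A / Q̄_B = 456.25 / 332.94 = 1.370.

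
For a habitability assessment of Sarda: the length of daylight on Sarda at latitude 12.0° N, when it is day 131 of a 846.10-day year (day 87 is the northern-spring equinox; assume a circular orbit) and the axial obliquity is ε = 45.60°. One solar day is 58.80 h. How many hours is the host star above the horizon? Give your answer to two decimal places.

30.34 h

Solar longitude: λ_s = 360° × (131 − 87)/846.10 = 18.721°.
sin δ = sin 45.60° × sin 18.721° = 0.22932, so δ = +13.257°.
cos H₀ = −tan φ · tan δ = −tan(+12.0°) × tan(+13.257°) = -0.0501, so H₀ = 1.6209 rad = 92.87°.
Daylight = 2H₀/(2π) × 58.80 h = (1.6209/π) × 58.80 = 30.34 h.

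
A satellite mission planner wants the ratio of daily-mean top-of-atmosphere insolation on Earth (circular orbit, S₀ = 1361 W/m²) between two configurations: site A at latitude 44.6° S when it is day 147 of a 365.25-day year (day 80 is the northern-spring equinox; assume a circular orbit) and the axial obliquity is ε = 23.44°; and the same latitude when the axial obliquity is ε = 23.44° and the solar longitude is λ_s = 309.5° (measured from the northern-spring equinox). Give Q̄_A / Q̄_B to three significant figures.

— Configuration A (φ=-44.6°):
Solar longitude: λ_s = 360° × (147 − 80)/365.25 = 66.037°.
sin δ = sin 23.44° × sin 66.037° = 0.36350, so δ = +21.315°.
cos H₀ = −tan(-44.6°) tan(+21.315°) = 0.3848, H₀ = 1.1758 rad.
Bracket: H₀ sin φ sin δ + cos φ cos δ sin H₀ = 1.1758×-0.70215×0.36350 + 0.71203×0.93159×0.92301 = -0.300101 + 0.612251 = 0.312150.
Q̄ = (S₀/π) × [bracket] = (1361/π) × 0.312150 = 135.23 W/m².
— Configuration B (φ=-44.6°):
Solar declination: sin δ = sin ε · sin λ_s = sin 23.44° × sin 309.5° = -0.30694, so δ = -17.875°.
cos H₀ = −tan(-44.6°) tan(-17.875°) = -0.3180, H₀ = 1.8945 rad.
Bracket: H₀ sin φ sin δ + cos φ cos δ sin H₀ = 1.8945×-0.70215×-0.30694 + 0.71203×0.95173×0.94808 = 0.408299 + 0.642476 = 1.050775.
Q̄ = (S₀/π) × [bracket] = (1361/π) × 1.050775 = 455.22 W/m².
Ratio Q̄_A / Q̄_B = 135.23 / 455.22 = 0.2971.

Q̄_A / Q̄_B ≈ 0.297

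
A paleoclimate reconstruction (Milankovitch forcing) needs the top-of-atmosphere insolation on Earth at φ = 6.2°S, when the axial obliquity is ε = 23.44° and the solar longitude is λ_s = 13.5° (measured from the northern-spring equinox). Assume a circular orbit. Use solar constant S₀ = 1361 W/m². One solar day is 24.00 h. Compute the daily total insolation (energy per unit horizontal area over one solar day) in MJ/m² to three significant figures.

36.5 MJ/m²

Solar declination: sin δ = sin ε · sin λ_s = sin 23.44° × sin 13.5° = 0.09286, so δ = +5.328°.
cos H₀ = −tan(-6.2°) tan(+5.328°) = 0.0101, H₀ = 1.5607 rad.
Bracket: H₀ sin φ sin δ + cos φ cos δ sin H₀ = 1.5607×-0.10800×0.09286 + 0.99415×0.99568×0.99995 = -0.015652 + 0.989806 = 0.974154.
Q̄ = (S₀/π) × [bracket] = (1361/π) × 0.974154 = 422.02 W/m².
Daily total = Q̄ × 24.00 h × 3600 s/h = 422.02 × 24.00 × 3600 / 10⁶ = 36.46 MJ/m².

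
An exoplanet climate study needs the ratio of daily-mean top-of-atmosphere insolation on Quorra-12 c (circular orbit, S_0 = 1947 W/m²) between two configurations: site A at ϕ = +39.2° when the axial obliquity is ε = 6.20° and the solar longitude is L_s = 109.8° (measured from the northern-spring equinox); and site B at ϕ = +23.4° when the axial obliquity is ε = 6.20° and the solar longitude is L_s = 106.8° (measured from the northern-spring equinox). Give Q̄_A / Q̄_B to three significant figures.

Q̄_A / Q̄_B ≈ 0.894

— Configuration A (ϕ=+39.2°):
Solar declination: sin δ = sin ε · sin L_s = sin 6.20° × sin 109.8° = 0.10161, so δ = +5.832°.
cos h₀ = −tan(+39.2°) tan(+5.832°) = -0.0833, h₀ = 1.6542 rad.
Bracket: h₀ sin ϕ sin δ + cos ϕ cos δ sin h₀ = 1.6542×0.63203×0.10161 + 0.77494×0.99482×0.99652 = 0.106234 + 0.768243 = 0.874477.
Q̄ = (S_0/π) × [bracket] = (1947/π) × 0.874477 = 541.96 W/m².
— Configuration B (ϕ=+23.4°):
Solar declination: sin δ = sin ε · sin L_s = sin 6.20° × sin 106.8° = 0.10339, so δ = +5.934°.
cos h₀ = −tan(+23.4°) tan(+5.934°) = -0.0450, h₀ = 1.6158 rad.
Bracket: h₀ sin ϕ sin δ + cos ϕ cos δ sin h₀ = 1.6158×0.39715×0.10339 + 0.91775×0.99464×0.99899 = 0.066347 + 0.911909 = 0.978256.
Q̄ = (S_0/π) × [bracket] = (1947/π) × 0.978256 = 606.27 W/m².
Ratio Q̄_A / Q̄_B = 541.96 / 606.27 = 0.8939.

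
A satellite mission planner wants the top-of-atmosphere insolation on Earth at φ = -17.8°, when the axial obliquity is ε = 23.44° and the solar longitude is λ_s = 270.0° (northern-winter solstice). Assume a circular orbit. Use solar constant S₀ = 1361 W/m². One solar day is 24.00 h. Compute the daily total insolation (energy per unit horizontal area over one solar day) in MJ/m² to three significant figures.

Solar declination: sin δ = sin ε · sin λ_s = sin 23.44° × sin 270.0° = -0.39779, so δ = -23.440°.
cos H₀ = −tan(-17.8°) tan(-23.440°) = -0.1392, H₀ = 1.7105 rad.
Bracket: H₀ sin φ sin δ + cos φ cos δ sin H₀ = 1.7105×-0.30570×-0.39779 + 0.95213×0.91748×0.99026 = 0.208004 + 0.865052 = 1.073056.
Q̄ = (S₀/π) × [bracket] = (1361/π) × 1.073056 = 464.87 W/m².
Daily total = Q̄ × 24.00 h × 3600 s/h = 464.87 × 24.00 × 3600 / 10⁶ = 40.16 MJ/m².

40.2 MJ/m²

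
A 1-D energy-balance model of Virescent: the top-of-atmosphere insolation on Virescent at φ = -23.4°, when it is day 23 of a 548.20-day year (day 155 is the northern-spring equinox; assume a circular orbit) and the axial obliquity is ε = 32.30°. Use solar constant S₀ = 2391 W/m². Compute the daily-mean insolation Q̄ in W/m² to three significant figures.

Solar longitude: λ_s = 360° × (23 − 155)/548.20 = -86.684°, i.e. -86.684° + 360° = 273.316°.
sin δ = sin 32.30° × sin 273.316° = -0.53346, so δ = -32.239°.
cos H₀ = −tan(-23.4°) tan(-32.239°) = -0.2729, H₀ = 1.8472 rad.
Bracket: H₀ sin φ sin δ + cos φ cos δ sin H₀ = 1.8472×-0.39715×-0.53346 + 0.91775×0.84583×0.96204 = 0.391355 + 0.746794 = 1.138149.
Q̄ = (S₀/π) × [bracket] = (2391/π) × 1.138149 = 866.2 W/m².

Q̄ ≈ 866 W/m²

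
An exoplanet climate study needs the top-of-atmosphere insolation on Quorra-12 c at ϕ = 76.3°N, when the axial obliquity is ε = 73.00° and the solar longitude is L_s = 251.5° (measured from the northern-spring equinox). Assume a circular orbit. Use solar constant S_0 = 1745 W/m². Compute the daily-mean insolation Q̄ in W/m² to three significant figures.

Q̄ ≈ 0.00 W/m²

Solar declination: sin δ = sin ε · sin L_s = sin 73.00° × sin 251.5° = -0.90689, so δ = -65.079°.
cos h₀ = −tan(+76.3°) tan(-65.079°) = 8.8287 ≥ 1 ⇒ polar night, h₀ = 0 and Q̄ = 0.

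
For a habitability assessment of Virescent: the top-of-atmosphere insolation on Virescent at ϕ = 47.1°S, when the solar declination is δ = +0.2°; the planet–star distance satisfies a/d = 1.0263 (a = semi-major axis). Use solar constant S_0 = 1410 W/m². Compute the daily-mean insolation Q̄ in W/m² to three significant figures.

Q̄ ≈ 320 W/m²

cos h₀ = −tan(-47.1°) tan(+0.200°) = 0.0038, h₀ = 1.5670 rad.
Bracket: h₀ sin ϕ sin δ + cos ϕ cos δ sin h₀ = 1.5670×-0.73254×0.00349 + 0.68072×0.99999×0.99999 = -0.004006 + 0.680706 = 0.676700.
Inverse-square distance factor (a/d)² = 1.0263² = 1.053292.
Q̄ = (S_0/π) × 1.053292 × [bracket] = (1410/π) × 1.053292 × 0.676700 = 319.9 W/m².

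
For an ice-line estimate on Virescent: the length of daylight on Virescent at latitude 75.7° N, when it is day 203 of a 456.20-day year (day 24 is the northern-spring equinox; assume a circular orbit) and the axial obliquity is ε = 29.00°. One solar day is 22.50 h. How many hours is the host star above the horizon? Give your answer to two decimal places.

22.50 h

Solar longitude: λ_s = 360° × (203 − 24)/456.20 = 141.254°.
sin δ = sin 29.00° × sin 141.254° = 0.30343, so δ = +17.664°.
Sunrise equation: cos H₀ = −tan φ · tan δ = -1.2493 ≤ −1, so the host star never sets (polar day) and H₀ = π.
Daylight = 2H₀/(2π) × 22.50 h = (3.1416/π) × 22.50 = 22.50 h.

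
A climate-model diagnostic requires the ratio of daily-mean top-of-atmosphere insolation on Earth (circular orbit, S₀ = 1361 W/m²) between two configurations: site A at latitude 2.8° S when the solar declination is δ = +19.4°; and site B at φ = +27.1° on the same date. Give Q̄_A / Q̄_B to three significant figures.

— Configuration A (φ=-2.8°):
cos H₀ = −tan(-2.8°) tan(+19.400°) = 0.0172, H₀ = 1.5536 rad.
Bracket: H₀ sin φ sin δ + cos φ cos δ sin H₀ = 1.5536×-0.04885×0.33216 + 0.99881×0.94322×0.99985 = -0.025209 + 0.941956 = 0.916747.
Q̄ = (S₀/π) × [bracket] = (1361/π) × 0.916747 = 397.15 W/m².
— Configuration B (φ=+27.1°):
cos H₀ = −tan(+27.1°) tan(+19.400°) = -0.1802, H₀ = 1.7520 rad.
Bracket: H₀ sin φ sin δ + cos φ cos δ sin H₀ = 1.7520×0.45554×0.33216 + 0.89021×0.94322×0.98363 = 0.265099 + 0.825919 = 1.091018.
Q̄ = (S₀/π) × [bracket] = (1361/π) × 1.091018 = 472.65 W/m².
Ratio Q̄_A / Q̄_B = 397.15 / 472.65 = 0.8403.

Q̄_A / Q̄_B ≈ 0.840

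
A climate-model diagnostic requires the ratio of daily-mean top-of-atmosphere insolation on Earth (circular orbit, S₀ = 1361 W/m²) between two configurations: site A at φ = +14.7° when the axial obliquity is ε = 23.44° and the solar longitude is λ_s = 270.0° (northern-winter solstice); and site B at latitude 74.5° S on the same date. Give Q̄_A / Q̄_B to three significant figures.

— Configuration A (φ=+14.7°):
Solar declination: sin δ = sin ε · sin λ_s = sin 23.44° × sin 270.0° = -0.39779, so δ = -23.440°.
cos H₀ = −tan(+14.7°) tan(-23.440°) = 0.1137, H₀ = 1.4568 rad.
Bracket: H₀ sin φ sin δ + cos φ cos δ sin H₀ = 1.4568×0.25376×-0.39779 + 0.96727×0.91748×0.99351 = -0.147054 + 0.881691 = 0.734637.
Q̄ = (S₀/π) × [bracket] = (1361/π) × 0.734637 = 318.26 W/m².
— Configuration B (φ=-74.5°):
cos H₀ = −tan(-74.5°) tan(-23.440°) = -1.5634 ≤ −1 ⇒ polar day, H₀ = π.
Bracket: H₀ sin φ sin δ + cos φ cos δ sin H₀ = 3.1416×-0.96363×-0.39779 + 0.26724×0.91748×0.00000 = 1.204246 + 0.000000 = 1.204246.
Q̄ = (S₀/π) × [bracket] = (1361/π) × 1.204246 = 521.70 W/m².
Ratio Q̄_A / Q̄_B = 318.26 / 521.70 = 0.6100.

Q̄_A / Q̄_B ≈ 0.610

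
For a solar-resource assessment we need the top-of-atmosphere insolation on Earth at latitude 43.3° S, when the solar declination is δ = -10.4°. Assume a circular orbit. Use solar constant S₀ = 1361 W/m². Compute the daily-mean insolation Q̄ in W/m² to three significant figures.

Q̄ ≈ 399 W/m²

cos H₀ = −tan(-43.3°) tan(-10.400°) = -0.1730, H₀ = 1.7446 rad.
Bracket: H₀ sin φ sin δ + cos φ cos δ sin H₀ = 1.7446×-0.68582×-0.18052 + 0.72777×0.98357×0.98493 = 0.215989 + 0.705025 = 0.921014.
Q̄ = (S₀/π) × [bracket] = (1361/π) × 0.921014 = 399.0 W/m².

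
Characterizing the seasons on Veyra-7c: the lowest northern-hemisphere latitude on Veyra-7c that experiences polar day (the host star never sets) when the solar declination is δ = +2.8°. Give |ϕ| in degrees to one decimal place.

Polar day requires cos h₀ = −tan ϕ tan δ ≤ −1, i.e. tan ϕ tan δ ≥ 1.
The boundary is |tan ϕ| · |tan δ| = 1, so |ϕ| = 90° − |δ| = 90° − 2.8° = 87.2° in the northern hemisphere.

|ϕ| = 87.2°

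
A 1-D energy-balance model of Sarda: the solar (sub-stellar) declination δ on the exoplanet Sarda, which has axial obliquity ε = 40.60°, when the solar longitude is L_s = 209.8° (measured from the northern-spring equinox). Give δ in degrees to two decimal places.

δ = -18.87°

sin δ = sin ε · sin L_s = sin 40.60° × sin 209.8° = -0.323418.
δ = arcsin(-0.323418) = -18.87°.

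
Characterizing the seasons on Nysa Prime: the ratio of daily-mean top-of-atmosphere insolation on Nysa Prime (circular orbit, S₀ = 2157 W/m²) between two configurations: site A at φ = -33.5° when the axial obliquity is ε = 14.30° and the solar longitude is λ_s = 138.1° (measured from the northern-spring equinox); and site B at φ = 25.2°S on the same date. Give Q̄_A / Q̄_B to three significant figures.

Q̄_A / Q̄_B ≈ 0.872

— Configuration A (φ=-33.5°):
Solar declination: sin δ = sin ε · sin λ_s = sin 14.30° × sin 138.1° = 0.16495, so δ = +9.495°.
cos H₀ = −tan(-33.5°) tan(+9.495°) = 0.1107, H₀ = 1.4599 rad.
Bracket: H₀ sin φ sin δ + cos φ cos δ sin H₀ = 1.4599×-0.55194×0.16495 + 0.83389×0.98630×0.99385 = -0.132913 + 0.817408 = 0.684495.
Q̄ = (S₀/π) × [bracket] = (2157/π) × 0.684495 = 469.97 W/m².
— Configuration B (φ=-25.2°):
cos H₀ = −tan(-25.2°) tan(+9.495°) = 0.0787, H₀ = 1.4920 rad.
Bracket: H₀ sin φ sin δ + cos φ cos δ sin H₀ = 1.4920×-0.42578×0.16495 + 0.90483×0.98630×0.99690 = -0.104787 + 0.889667 = 0.784880.
Q̄ = (S₀/π) × [bracket] = (2157/π) × 0.784880 = 538.89 W/m².
Ratio Q̄_A / Q̄_B = 469.97 / 538.89 = 0.8721.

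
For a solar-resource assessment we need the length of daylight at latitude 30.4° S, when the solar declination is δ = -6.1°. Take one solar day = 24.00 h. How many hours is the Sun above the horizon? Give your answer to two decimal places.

cos h₀ = −tan ϕ · tan δ = −tan(-30.4°) × tan(-6.100°) = -0.0627, so h₀ = 1.6335 rad = 93.59°.
Daylight = 2h₀/(2π) × 24.00 h = (1.6335/π) × 24.00 = 12.48 h.

12.48 h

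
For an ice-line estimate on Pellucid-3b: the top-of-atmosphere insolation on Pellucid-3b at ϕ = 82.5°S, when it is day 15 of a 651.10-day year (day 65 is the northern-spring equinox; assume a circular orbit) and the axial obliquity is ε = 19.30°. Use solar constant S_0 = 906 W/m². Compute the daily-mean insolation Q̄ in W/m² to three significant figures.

Q̄ ≈ 138 W/m²

Solar longitude: L_s = 360° × (15 − 65)/651.10 = -27.646°, i.e. -27.646° + 360° = 332.354°.
sin δ = sin 19.30° × sin 332.354° = -0.15336, so δ = -8.822°.
cos h₀ = −tan(-82.5°) tan(-8.822°) = -1.1788 ≤ −1 ⇒ polar day, h₀ = π.
Bracket: h₀ sin ϕ sin δ + cos ϕ cos δ sin h₀ = 3.1416×-0.99144×-0.15336 + 0.13053×0.98817×0.00000 = 0.477672 + 0.000000 = 0.477672.
Q̄ = (S_0/π) × [bracket] = (906/π) × 0.477672 = 137.8 W/m².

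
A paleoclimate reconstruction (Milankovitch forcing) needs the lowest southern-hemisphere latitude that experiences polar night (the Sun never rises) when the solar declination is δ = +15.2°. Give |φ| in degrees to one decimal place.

Polar night requires cos H₀ = −tan φ tan δ ≥ 1, i.e. tan φ tan δ ≤ −1.
The boundary is |tan φ| · |tan δ| = 1, so |φ| = 90° − |δ| = 90° − 15.2° = 74.8° in the southern hemisphere.

|φ| = 74.8°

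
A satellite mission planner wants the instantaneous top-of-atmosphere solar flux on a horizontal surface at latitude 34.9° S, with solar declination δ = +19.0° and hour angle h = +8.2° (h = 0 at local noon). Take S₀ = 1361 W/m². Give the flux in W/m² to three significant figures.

cos θ_z = sin φ sin δ + cos φ cos δ cos h = -0.186272 + 0.767541 = 0.581269.
Flux = S₀ · cos θ_z = 1361 × 0.581269 = 791.1 W/m².

791 W/m²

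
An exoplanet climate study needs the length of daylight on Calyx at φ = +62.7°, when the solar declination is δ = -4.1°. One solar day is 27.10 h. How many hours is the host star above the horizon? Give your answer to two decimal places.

cos H₀ = −tan φ · tan δ = −tan(+62.7°) × tan(-4.100°) = 0.1389, so H₀ = 1.4315 rad = 82.02°.
Daylight = 2H₀/(2π) × 27.10 h = (1.4315/π) × 27.10 = 12.35 h.

12.35 h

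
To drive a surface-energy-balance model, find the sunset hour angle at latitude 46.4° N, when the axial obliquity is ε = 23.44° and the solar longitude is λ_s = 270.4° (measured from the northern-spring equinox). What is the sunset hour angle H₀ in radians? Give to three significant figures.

Solar declination: sin δ = sin ε · sin λ_s = sin 23.44° × sin 270.4° = -0.39778, so δ = -23.439°.
cos H₀ = −tan φ · tan δ = −tan(+46.4°) × tan(-23.439°) = 0.4553, so H₀ = 1.0981 rad = 62.92°.

H₀ = 1.10 rad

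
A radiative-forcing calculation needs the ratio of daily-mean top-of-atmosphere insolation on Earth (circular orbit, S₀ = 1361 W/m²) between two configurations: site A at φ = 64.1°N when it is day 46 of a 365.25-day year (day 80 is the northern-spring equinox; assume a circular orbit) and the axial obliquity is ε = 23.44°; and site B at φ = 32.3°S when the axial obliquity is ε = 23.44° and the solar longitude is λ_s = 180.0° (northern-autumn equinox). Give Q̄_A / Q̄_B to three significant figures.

Q̄_A / Q̄_B ≈ 0.192

— Configuration A (φ=+64.1°):
Solar longitude: λ_s = 360° × (46 − 80)/365.25 = -33.511°, i.e. -33.511° + 360° = 326.489°.
sin δ = sin 23.44° × sin 326.489° = -0.21962, so δ = -12.687°.
cos H₀ = −tan(+64.1°) tan(-12.687°) = 0.4636, H₀ = 1.0887 rad.
Bracket: H₀ sin φ sin δ + cos φ cos δ sin H₀ = 1.0887×0.89956×-0.21962 + 0.43680×0.97559×0.88604 = -0.215085 + 0.377575 = 0.162490.
Q̄ = (S₀/π) × [bracket] = (1361/π) × 0.162490 = 70.394 W/m².
— Configuration B (φ=-32.3°):
Solar declination: sin δ = sin ε · sin λ_s = sin 23.44° × sin 180.0° = 0.00000, so δ = +0.000°.
cos H₀ = −tan(-32.3°) tan(+0.000°) = 0.0000, H₀ = 1.5708 rad.
Bracket: H₀ sin φ sin δ + cos φ cos δ sin H₀ = 1.5708×-0.53435×0.00000 + 0.84526×1.00000×1.00000 = -0.000000 + 0.845260 = 0.845260.
Q̄ = (S₀/π) × [bracket] = (1361/π) × 0.845260 = 366.18 W/m².
Ratio Q̄_A / Q̄_B = 70.394 / 366.18 = 0.1922.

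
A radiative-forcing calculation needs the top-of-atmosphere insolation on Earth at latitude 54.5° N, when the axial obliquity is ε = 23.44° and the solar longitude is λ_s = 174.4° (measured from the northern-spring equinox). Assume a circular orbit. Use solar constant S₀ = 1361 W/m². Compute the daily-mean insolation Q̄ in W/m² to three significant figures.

Solar declination: sin δ = sin ε · sin λ_s = sin 23.44° × sin 174.4° = 0.03882, so δ = +2.225°.
cos H₀ = −tan(+54.5°) tan(+2.225°) = -0.0545, H₀ = 1.6253 rad.
Bracket: H₀ sin φ sin δ + cos φ cos δ sin H₀ = 1.6253×0.81412×0.03882 + 0.58070×0.99925×0.99852 = 0.051366 + 0.579406 = 0.630772.
Q̄ = (S₀/π) × [bracket] = (1361/π) × 0.630772 = 273.3 W/m².

Q̄ ≈ 273 W/m²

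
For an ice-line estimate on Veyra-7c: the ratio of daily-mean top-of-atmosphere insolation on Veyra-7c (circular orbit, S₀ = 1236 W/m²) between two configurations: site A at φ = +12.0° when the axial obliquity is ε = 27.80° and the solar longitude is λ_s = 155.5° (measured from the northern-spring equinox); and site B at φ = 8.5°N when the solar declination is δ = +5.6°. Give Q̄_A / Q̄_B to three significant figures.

Q̄_A / Q̄_B ≈ 1.02

— Configuration A (φ=+12.0°):
Solar declination: sin δ = sin ε · sin λ_s = sin 27.80° × sin 155.5° = 0.19341, so δ = +11.152°.
cos H₀ = −tan(+12.0°) tan(+11.152°) = -0.0419, H₀ = 1.6127 rad.
Bracket: H₀ sin φ sin δ + cos φ cos δ sin H₀ = 1.6127×0.20791×0.19341 + 0.97815×0.98112×0.99912 = 0.064850 + 0.958838 = 1.023688.
Q̄ = (S₀/π) × [bracket] = (1236/π) × 1.023688 = 402.75 W/m².
— Configuration B (φ=+8.5°):
cos H₀ = −tan(+8.5°) tan(+5.600°) = -0.0147, H₀ = 1.5855 rad.
Bracket: H₀ sin φ sin δ + cos φ cos δ sin H₀ = 1.5855×0.14781×0.09758 + 0.98902×0.99523×0.99989 = 0.022868 + 0.984194 = 1.007062.
Q̄ = (S₀/π) × [bracket] = (1236/π) × 1.007062 = 396.21 W/m².
Ratio Q̄_A / Q̄_B = 402.75 / 396.21 = 1.017.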